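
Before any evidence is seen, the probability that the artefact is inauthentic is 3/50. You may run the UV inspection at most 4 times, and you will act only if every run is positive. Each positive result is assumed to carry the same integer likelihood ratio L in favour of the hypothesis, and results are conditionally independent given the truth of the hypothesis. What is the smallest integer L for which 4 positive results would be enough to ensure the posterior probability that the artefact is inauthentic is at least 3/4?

3

Prior odds = 0.06/0.94 = 3/47.
Target odds = 0.75/0.25 = 3.
Need L⁴ ≥ 3 ÷ (3/47) = 47.
2⁴ = 16 < 47 ≤ 81 = 3⁴, so L = 3.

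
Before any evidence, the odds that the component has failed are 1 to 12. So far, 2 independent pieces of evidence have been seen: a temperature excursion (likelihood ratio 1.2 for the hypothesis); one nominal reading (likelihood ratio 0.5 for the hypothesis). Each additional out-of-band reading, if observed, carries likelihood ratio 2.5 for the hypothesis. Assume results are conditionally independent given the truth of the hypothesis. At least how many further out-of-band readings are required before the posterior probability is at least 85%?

Prior odds = 1/12.
Combined Bayes factor of the evidence already in hand = 1.2 × 0.5 = 0.6.
Odds after that evidence = (1/12) × 0.6 = 0.05.
Target odds = 0.85/0.15 = 17/3.
Need 2.5ⁿ ≥ 17/3 ÷ 0.05 = 340/3.
2.5⁵ = 97.65625 falls short of 340/3 but 2.5⁶ = 244.140625 reaches it, so n = 6.

6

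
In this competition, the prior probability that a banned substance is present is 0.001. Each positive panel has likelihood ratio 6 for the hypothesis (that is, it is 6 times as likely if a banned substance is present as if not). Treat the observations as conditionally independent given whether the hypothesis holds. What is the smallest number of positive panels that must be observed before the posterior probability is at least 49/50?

Prior odds = 0.001/0.999 = 1/999.
Likelihood ratio per positive panel = 6.
Target odds: 0.98 ÷ 0.02 = 49.
Need (1/999) × 6ⁿ ≥ 49, i.e. 6ⁿ ≥ 48951.
6⁶ = 46656 falls short of 48951 but 6⁷ = 279936 reaches it, so n = 7.

7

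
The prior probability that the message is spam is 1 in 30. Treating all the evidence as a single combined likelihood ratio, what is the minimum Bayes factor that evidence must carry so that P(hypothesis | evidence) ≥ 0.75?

Prior odds = (1/30)/(29/30) = 1/29.
Target odds = 0.75/0.25 = 3.
Required Bayes factor = 3 ÷ (1/29) = 87.

87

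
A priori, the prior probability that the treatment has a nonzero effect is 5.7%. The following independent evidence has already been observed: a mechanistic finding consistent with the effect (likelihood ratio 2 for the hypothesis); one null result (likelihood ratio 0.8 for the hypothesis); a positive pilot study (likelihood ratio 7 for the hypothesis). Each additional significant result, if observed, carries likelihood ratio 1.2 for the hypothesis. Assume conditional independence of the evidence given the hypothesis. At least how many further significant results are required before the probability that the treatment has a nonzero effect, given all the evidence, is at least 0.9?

15

Prior odds = 0.057/0.943 = 57/943.
Combined Bayes factor of the evidence already in hand = 2 × 0.8 × 7 = 11.2.
Odds after that evidence = (57/943) × 11.2 = 3192/4715.
Target odds = 0.9/0.1 = 9.
Need 1.2ⁿ ≥ 9 ÷ (3192/4715) = 14145/1064.
1.2¹⁴ ≈12.8392 falls short of 14145/1064 but 1.2¹⁵ ≈15.407 reaches it, so n = 15.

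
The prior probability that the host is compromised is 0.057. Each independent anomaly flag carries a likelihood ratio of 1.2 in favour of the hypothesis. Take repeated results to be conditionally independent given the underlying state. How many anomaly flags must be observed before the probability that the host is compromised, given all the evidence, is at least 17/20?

Prior odds = 0.057/0.943 = 57/943.
Likelihood ratio per anomaly flag = 1.2.
Target posterior odds = 0.85/0.15 = 17/3.
Require 1.2ⁿ ≥ 17/3 ÷ (57/943) = 16031/171.
1.2²⁴ ≈79.4968 falls short of 16031/171 but 1.2²⁵ ≈95.3962 reaches it, so n = 25.

25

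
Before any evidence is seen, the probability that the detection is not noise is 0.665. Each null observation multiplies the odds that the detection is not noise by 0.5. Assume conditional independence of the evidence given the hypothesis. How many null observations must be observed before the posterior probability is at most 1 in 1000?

Prior odds: 0.665 ÷ 0.335 = 133/67.
Likelihood ratio per null observation = 0.5.
Target odds: 0.001 ÷ 0.999 = 1/999.
Require 0.5ⁿ ≤ 1/999 ÷ (133/67) = 67/132867.
0.5¹⁰ = 1/1024 is still above 67/132867 but 0.5¹¹ = 1/2048 is at or below it, so n = 11.

11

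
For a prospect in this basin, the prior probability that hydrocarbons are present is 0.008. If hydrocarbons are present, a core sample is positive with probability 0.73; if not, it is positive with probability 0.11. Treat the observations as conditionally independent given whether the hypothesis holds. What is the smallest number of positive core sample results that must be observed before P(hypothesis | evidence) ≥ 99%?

5

Prior odds: 0.008 ÷ 0.992 = 1/124.
Likelihood ratio of a positive = 0.73/0.11 = 73/11.
Target odds: 0.99 ÷ 0.01 = 99.
Require (73/11)ⁿ ≥ 99 ÷ (1/124) = 12276.
(73/11)⁴ = 28398241/14641 falls short of 12276 but (73/11)⁵ ≈12872.1 reaches it, so n = 5.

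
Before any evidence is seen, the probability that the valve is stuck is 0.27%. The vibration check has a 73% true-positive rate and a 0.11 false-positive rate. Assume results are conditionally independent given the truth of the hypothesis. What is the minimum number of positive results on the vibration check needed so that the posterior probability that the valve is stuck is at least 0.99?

6

Prior odds = 0.0027/0.9973 = 27/9973.
Likelihood ratio of a positive result = 0.73/0.11 = 73/11.
Target posterior odds = 0.99/0.01 = 99.
Require (73/11)ⁿ ≥ 99 ÷ (27/9973) = 109703/3.
(73/11)⁵ ≈12872.1 falls short of 109703/3 but (73/11)⁶ ≈85424.2 reaches it, so n = 6.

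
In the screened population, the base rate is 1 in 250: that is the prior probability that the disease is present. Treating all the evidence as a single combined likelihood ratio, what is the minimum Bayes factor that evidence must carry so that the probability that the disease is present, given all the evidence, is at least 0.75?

747

Prior odds = 0.004/0.996 = 1/249.
Target odds = 0.75/0.25 = 3.
Required Bayes factor = 3 ÷ (1/249) = 747.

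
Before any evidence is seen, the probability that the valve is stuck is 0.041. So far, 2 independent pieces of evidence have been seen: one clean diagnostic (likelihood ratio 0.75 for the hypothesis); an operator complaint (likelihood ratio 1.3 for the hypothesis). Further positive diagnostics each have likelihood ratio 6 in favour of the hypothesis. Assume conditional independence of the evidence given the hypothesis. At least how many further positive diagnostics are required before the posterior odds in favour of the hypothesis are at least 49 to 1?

4

Prior odds = 0.041/0.959 = 41/959.
Combined Bayes factor of the evidence already in hand = 0.75 × 1.3 = 0.975.
Odds after that evidence = (41/959) × 0.975 = 1599/38360.
Target odds = 49.
Need 6ⁿ ≥ 49 ÷ (1599/38360) = 1879640/1599.
6³ = 216 falls short of 1879640/1599 but 6⁴ = 1296 reaches it, so n = 4.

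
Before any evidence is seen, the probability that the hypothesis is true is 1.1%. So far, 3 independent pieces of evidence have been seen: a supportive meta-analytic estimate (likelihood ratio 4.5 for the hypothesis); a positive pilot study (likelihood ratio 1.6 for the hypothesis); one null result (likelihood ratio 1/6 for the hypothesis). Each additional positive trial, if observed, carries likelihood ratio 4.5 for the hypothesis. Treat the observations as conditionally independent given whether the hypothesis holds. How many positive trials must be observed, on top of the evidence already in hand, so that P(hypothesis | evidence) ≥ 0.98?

Prior odds = 0.011/0.989 = 11/989.
Combined Bayes factor of the evidence already in hand = 4.5 × 1.6 × (1/6) = 1.2.
Odds after that evidence = (11/989) × 1.2 = 66/4945.
Target odds = 0.98/0.02 = 49.
Need 4.5ⁿ ≥ 49 ÷ (66/4945) = 242305/66.
4.5⁵ = 1845.28125 falls short of 242305/66 but 4.5⁶ = 8303.765625 reaches it, so n = 6.

6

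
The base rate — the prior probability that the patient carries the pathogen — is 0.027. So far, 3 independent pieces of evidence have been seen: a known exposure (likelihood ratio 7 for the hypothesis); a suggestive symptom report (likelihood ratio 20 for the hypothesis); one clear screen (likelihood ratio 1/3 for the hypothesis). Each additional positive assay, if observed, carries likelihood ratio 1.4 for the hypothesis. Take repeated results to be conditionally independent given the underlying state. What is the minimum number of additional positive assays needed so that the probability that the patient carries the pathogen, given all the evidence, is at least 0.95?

8

Prior odds = 0.027/0.973 = 27/973.
Combined Bayes factor of the evidence already in hand = 7 × 20 × (1/3) = 140/3.
Odds after that evidence = (27/973) × 140/3 = 180/139.
Target odds = 0.95/0.05 = 19.
Need 1.4ⁿ ≥ 19 ÷ (180/139) = 2641/180.
1.4⁷ = 823543/78125 falls short of 2641/180 but 1.4⁸ = 5764801/390625 reaches it, so n = 8.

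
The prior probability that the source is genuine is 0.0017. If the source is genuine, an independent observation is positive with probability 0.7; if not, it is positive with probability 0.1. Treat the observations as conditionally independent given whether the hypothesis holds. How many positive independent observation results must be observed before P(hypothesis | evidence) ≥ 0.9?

5

Prior odds: 0.0017 ÷ 0.9983 = 17/9983.
Likelihood ratio of a positive = 0.7/0.1 = 7.
Target posterior odds = 0.9/0.1 = 9.
Require 7ⁿ ≥ 9 ÷ (17/9983) = 89847/17.
7⁴ = 2401 falls short of 89847/17 but 7⁵ = 16807 reaches it, so n = 5.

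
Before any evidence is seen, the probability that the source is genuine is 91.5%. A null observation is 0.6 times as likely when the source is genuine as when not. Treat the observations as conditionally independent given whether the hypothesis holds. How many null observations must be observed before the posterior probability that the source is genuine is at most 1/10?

9

Prior odds: 0.915 ÷ 0.085 = 183/17.
Likelihood ratio per null observation = 0.6.
Target odds: 0.1 ÷ 0.9 = 1/9.
Require 0.6ⁿ ≤ 1/9 ÷ (183/17) = 17/1647.
0.6⁸ = 6561/390625 is still above 17/1647 but 0.6⁹ = 19683/1953125 is at or below it, so n = 9.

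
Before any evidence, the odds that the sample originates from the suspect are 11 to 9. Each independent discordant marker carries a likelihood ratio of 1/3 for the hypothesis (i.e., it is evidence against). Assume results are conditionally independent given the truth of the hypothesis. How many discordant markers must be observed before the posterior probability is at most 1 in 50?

4

Prior odds = 11/9.
Likelihood ratio per discordant marker = 1/3.
Target odds: 0.02 ÷ 0.98 = 1/49.
Need (11/9) × (1/3)ⁿ ≤ 1/49, i.e. (1/3)ⁿ ≤ 9/539.
(1/3)³ = 1/27 is still above 9/539 but (1/3)⁴ = 1/81 is at or below it, so n = 4.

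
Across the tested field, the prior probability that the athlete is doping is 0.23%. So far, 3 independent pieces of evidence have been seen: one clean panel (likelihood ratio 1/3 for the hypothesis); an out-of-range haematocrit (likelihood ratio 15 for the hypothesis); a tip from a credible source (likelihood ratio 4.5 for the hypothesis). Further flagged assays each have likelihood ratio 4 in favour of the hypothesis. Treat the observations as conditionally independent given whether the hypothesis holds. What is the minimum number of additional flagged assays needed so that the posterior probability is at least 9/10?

Prior odds = 0.0023/0.9977 = 23/9977.
Combined Bayes factor of the evidence already in hand = (1/3) × 15 × 4.5 = 22.5.
Odds after that evidence = (23/9977) × 22.5 = 1035/19954.
Target odds = 0.9/0.1 = 9.
Need 4ⁿ ≥ 9 ÷ (1035/19954) = 19954/115.
4³ = 64 falls short of 19954/115 but 4⁴ = 256 reaches it, so n = 4.

4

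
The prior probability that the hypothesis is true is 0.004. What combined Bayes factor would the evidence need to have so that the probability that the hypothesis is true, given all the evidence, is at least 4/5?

Prior odds = 0.004/0.996 = 1/249.
Target odds = 0.8/0.2 = 4.
Required Bayes factor = 4 ÷ (1/249) = 996.

996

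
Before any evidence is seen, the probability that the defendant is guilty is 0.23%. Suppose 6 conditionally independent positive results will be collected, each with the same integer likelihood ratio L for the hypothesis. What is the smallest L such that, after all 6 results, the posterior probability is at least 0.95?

5

Prior odds = 0.0023/0.9977 = 23/9977.
Target odds = 0.95/0.05 = 19.
Need L⁶ ≥ 19 ÷ (23/9977) = 189563/23.
4⁶ = 4096 < 189563/23 ≤ 15625 = 5⁶, so L = 5.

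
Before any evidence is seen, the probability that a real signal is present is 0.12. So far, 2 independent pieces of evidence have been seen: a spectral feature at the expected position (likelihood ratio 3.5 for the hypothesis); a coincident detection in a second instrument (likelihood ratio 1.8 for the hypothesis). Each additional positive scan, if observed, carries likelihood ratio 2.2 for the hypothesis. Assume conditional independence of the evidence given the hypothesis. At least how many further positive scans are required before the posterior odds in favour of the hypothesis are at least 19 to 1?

Prior odds = 0.12/0.88 = 3/22.
Combined Bayes factor of the evidence already in hand = 3.5 × 1.8 = 6.3.
Odds after that evidence = (3/22) × 6.3 = 189/220.
Target odds = 19.
Need 2.2ⁿ ≥ 19 ÷ (189/220) = 4180/189.
2.2³ = 10.648 falls short of 4180/189 but 2.2⁴ = 23.4256 reaches it, so n = 4.

4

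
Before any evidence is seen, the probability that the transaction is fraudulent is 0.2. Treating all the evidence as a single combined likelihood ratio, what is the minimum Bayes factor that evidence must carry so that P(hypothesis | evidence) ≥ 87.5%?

28

Prior odds = 0.2/0.8 = 0.25.
Target odds = 0.875/0.125 = 7.
Required Bayes factor = 7 ÷ 0.25 = 28.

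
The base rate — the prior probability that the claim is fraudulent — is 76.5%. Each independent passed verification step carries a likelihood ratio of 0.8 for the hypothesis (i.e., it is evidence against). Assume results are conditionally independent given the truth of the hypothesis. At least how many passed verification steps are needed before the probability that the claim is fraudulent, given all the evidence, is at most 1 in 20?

Prior odds = 0.765/0.235 = 153/47.
Likelihood ratio per passed verification step = 0.8.
Target posterior odds = 0.05/0.95 = 1/19.
Require 0.8ⁿ ≤ 1/19 ÷ (153/47) = 47/2907.
0.8¹⁸ ≈0.0180144 is still above 47/2907 but 0.8¹⁹ ≈0.0144115 is at or below it, so n = 19.

19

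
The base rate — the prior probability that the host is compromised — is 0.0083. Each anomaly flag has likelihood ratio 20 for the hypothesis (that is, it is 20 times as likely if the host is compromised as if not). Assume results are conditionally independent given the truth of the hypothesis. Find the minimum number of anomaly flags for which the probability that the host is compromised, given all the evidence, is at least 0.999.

Prior odds: 0.0083 ÷ 0.9917 = 83/9917.
Likelihood ratio per anomaly flag = 20.
Target posterior odds = 0.999/0.001 = 999.
Require 20ⁿ ≥ 999 ÷ (83/9917) = 9907083/83.
20³ = 8000 falls short of 9907083/83 but 20⁴ = 160000 reaches it, so n = 4.

4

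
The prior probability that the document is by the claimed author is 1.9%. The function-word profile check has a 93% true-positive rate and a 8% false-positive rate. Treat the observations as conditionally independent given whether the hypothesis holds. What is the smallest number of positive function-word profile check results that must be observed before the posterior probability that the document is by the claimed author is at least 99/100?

Prior odds: 0.019 ÷ 0.981 = 19/981.
Likelihood ratio of a positive result = 0.93/0.08 = 11.625.
Target posterior odds = 0.99/0.01 = 99.
Need (19/981) × 11.625ⁿ ≥ 99, i.e. 11.625ⁿ ≥ 97119/19.
11.625³ = 804357/512 falls short of 97119/19 but 11.625⁴ = 74805201/4096 reaches it, so n = 4.

4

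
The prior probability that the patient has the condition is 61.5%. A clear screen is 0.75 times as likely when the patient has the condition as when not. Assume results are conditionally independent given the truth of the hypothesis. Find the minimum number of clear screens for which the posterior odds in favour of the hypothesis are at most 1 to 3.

6

Prior odds: 0.615 ÷ 0.385 = 123/77.
Likelihood ratio per clear screen = 0.75.
Target odds = 1/3.
Need (123/77) × 0.75ⁿ ≤ 1/3, i.e. 0.75ⁿ ≤ 77/369.
0.75⁵ = 243/1024 is still above 77/369 but 0.75⁶ = 729/4096 is at or below it, so n = 6.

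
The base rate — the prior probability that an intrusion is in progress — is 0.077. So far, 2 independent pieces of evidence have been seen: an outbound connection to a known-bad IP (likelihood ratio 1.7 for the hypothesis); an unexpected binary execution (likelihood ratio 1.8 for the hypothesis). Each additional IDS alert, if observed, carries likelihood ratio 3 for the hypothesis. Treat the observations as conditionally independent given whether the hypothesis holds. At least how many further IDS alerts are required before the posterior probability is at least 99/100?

Prior odds = 0.077/0.923 = 77/923.
Combined Bayes factor of the evidence already in hand = 1.7 × 1.8 = 3.06.
Odds after that evidence = (77/923) × 3.06 = 11781/46150.
Target odds = 0.99/0.01 = 99.
Need 3ⁿ ≥ 99 ÷ (11781/46150) = 46150/119.
3⁵ = 243 falls short of 46150/119 but 3⁶ = 729 reaches it, so n = 6.

6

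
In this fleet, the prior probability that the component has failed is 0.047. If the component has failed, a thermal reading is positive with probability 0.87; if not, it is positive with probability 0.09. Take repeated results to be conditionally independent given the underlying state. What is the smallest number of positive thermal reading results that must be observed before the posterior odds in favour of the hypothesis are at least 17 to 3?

Prior odds: 0.047 ÷ 0.953 = 47/953.
Likelihood ratio of a positive = 0.87/0.09 = 29/3.
Target odds = 17/3.
Require (29/3)ⁿ ≥ 17/3 ÷ (47/953) = 16201/141.
(29/3)² = 841/9 falls short of 16201/141 but (29/3)³ = 24389/27 reaches it, so n = 3.

3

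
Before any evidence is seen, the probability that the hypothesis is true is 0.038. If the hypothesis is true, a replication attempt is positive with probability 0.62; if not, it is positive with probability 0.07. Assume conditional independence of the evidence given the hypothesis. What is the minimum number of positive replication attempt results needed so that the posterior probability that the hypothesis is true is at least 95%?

Prior odds: 0.038 ÷ 0.962 = 19/481.
Likelihood ratio of a positive = 0.62/0.07 = 62/7.
Target odds: 0.95 ÷ 0.05 = 19.
Require (62/7)ⁿ ≥ 19 ÷ (19/481) = 481.
(62/7)² = 3844/49 falls short of 481 but (62/7)³ = 238328/343 reaches it, so n = 3.

3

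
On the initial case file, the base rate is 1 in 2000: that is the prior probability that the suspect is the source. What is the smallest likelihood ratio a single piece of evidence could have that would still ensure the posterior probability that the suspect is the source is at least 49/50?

Prior odds = 0.0005/0.9995 = 1/1999.
Target odds = 0.98/0.02 = 49.
Required Bayes factor = 49 ÷ (1/1999) = 97951.

97951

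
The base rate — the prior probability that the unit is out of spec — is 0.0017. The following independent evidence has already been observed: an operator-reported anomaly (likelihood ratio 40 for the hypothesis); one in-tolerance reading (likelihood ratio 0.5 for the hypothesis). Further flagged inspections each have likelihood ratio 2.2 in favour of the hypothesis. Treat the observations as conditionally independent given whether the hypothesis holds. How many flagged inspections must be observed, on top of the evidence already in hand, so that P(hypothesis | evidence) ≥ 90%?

Prior odds = 0.0017/0.9983 = 17/9983.
Combined Bayes factor of the evidence already in hand = 40 × 0.5 = 20.
Odds after that evidence = (17/9983) × 20 = 340/9983.
Target odds = 0.9/0.1 = 9.
Need 2.2ⁿ ≥ 9 ÷ (340/9983) = 89847/340.
2.2⁷ = 19487171/78125 falls short of 89847/340 but 2.2⁸ = 214358881/390625 reaches it, so n = 8.

8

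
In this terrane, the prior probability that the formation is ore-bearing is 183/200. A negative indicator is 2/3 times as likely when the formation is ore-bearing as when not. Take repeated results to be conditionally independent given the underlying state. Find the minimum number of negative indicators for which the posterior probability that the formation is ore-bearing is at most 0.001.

Prior odds = 0.915/0.085 = 183/17.
Likelihood ratio per negative indicator = 2/3.
Target posterior odds = 0.001/0.999 = 1/999.
Require (2/3)ⁿ ≤ 1/999 ÷ (183/17) = 17/182817.
(2/3)²² ≈0.000133657 is still above 17/182817 but (2/3)²³ ≈8.91048e-05 is at or below it, so n = 23.

23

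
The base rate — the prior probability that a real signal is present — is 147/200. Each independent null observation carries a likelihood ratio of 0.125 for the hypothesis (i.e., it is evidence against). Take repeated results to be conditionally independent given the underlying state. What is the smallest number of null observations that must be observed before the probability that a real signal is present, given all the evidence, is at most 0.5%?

4

Prior odds = 0.735/0.265 = 147/53.
Likelihood ratio per null observation = 0.125.
Target posterior odds = 0.005/0.995 = 1/199.
Require 0.125ⁿ ≤ 1/199 ÷ (147/53) = 53/29253.
0.125³ = 0.001953125 is still above 53/29253 but 0.125⁴ = 1/4096 is at or below it, so n = 4.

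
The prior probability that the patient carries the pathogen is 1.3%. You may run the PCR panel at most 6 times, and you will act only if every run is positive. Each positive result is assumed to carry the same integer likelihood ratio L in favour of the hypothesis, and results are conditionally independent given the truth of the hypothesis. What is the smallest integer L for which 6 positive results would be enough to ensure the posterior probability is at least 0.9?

3

Prior odds = 0.013/0.987 = 13/987.
Target odds = 0.9/0.1 = 9.
Need L⁶ ≥ 9 ÷ (13/987) = 8883/13.
2⁶ = 64 < 8883/13 ≤ 729 = 3⁶, so L = 3.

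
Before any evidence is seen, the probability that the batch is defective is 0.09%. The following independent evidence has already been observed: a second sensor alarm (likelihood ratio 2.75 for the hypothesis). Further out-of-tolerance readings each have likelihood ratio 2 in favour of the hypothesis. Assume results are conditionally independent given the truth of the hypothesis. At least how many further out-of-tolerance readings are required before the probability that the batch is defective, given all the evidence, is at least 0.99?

16

Prior odds = 0.0009/0.9991 = 9/9991.
Bayes factor of the evidence already in hand = 2.75.
Odds after that evidence = (9/9991) × 2.75 = 99/39964.
Target odds = 0.99/0.01 = 99.
Need 2ⁿ ≥ 99 ÷ (99/39964) = 39964.
2¹⁵ = 32768 falls short of 39964 but 2¹⁶ = 65536 reaches it, so n = 16.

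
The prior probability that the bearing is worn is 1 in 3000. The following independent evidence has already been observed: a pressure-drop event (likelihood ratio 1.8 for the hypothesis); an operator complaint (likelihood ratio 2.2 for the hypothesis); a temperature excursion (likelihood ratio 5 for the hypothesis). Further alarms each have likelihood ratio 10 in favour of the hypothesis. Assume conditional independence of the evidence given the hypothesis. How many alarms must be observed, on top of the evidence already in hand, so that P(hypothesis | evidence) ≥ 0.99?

Prior odds = (1/3000)/(2999/3000) = 1/2999.
Combined Bayes factor of the evidence already in hand = 1.8 × 2.2 × 5 = 19.8.
Odds after that evidence = (1/2999) × 19.8 = 99/14995.
Target odds = 0.99/0.01 = 99.
Need 10ⁿ ≥ 99 ÷ (99/14995) = 14995.
10⁴ = 10000 falls short of 14995 but 10⁵ = 100000 reaches it, so n = 5.

5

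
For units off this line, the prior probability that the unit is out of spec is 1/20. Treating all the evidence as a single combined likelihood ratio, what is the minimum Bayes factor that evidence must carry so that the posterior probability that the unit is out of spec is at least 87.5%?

133

Prior odds = 0.05/0.95 = 1/19.
Target odds = 0.875/0.125 = 7.
Required Bayes factor = 7 ÷ (1/19) = 133.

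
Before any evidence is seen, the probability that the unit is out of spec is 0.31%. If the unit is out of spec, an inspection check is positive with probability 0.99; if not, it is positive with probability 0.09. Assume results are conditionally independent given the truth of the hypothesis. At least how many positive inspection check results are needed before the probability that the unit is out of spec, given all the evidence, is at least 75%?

3

Prior odds: 0.0031 ÷ 0.9969 = 31/9969.
Likelihood ratio of a positive = 0.99/0.09 = 11.
Target posterior odds = 0.75/0.25 = 3.
Need (31/9969) × 11ⁿ ≥ 3, i.e. 11ⁿ ≥ 29907/31.
11² = 121 falls short of 29907/31 but 11³ = 1331 reaches it, so n = 3.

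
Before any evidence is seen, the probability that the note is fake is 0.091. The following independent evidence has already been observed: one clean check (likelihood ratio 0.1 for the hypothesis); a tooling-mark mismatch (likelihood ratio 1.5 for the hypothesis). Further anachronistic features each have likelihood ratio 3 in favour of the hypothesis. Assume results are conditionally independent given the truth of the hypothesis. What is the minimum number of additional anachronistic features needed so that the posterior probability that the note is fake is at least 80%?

6

Prior odds = 0.091/0.909 = 91/909.
Combined Bayes factor of the evidence already in hand = 0.1 × 1.5 = 0.15.
Odds after that evidence = (91/909) × 0.15 = 91/6060.
Target odds = 0.8/0.2 = 4.
Need 3ⁿ ≥ 4 ÷ (91/6060) = 24240/91.
3⁵ = 243 falls short of 24240/91 but 3⁶ = 729 reaches it, so n = 6.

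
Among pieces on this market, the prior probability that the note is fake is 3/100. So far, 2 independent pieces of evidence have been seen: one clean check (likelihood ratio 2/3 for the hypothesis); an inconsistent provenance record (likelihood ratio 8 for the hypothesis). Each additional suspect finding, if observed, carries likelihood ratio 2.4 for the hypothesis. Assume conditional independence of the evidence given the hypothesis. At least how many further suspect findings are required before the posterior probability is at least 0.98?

Prior odds = 0.03/0.97 = 3/97.
Combined Bayes factor of the evidence already in hand = (2/3) × 8 = 16/3.
Odds after that evidence = (3/97) × 16/3 = 16/97.
Target odds = 0.98/0.02 = 49.
Need 2.4ⁿ ≥ 49 ÷ (16/97) = 297.0625.
2.4⁶ = 2985984/15625 falls short of 297.0625 but 2.4⁷ = 35831808/78125 reaches it, so n = 7.

7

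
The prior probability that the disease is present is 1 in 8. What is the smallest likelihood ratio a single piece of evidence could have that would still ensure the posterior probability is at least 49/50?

Prior odds = 0.125/0.875 = 1/7.
Target odds = 0.98/0.02 = 49.
Required Bayes factor = 49 ÷ (1/7) = 343.

343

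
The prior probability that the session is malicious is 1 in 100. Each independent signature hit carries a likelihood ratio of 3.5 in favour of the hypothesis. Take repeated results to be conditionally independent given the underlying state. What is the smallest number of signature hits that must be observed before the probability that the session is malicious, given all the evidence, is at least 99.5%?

8

Prior odds: 0.01 ÷ 0.99 = 1/99.
Likelihood ratio per signature hit = 3.5.
Target posterior odds = 0.995/0.005 = 199.
Need (1/99) × 3.5ⁿ ≥ 199, i.e. 3.5ⁿ ≥ 19701.
3.5⁷ = 823543/128 falls short of 19701 but 3.5⁸ = 5764801/256 reaches it, so n = 8.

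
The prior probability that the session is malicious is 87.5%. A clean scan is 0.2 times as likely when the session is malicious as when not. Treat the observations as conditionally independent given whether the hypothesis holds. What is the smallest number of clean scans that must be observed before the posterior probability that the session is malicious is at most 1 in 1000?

6

Prior odds = 0.875/0.125 = 7.
Likelihood ratio per clean scan = 0.2.
Target posterior odds = 0.001/0.999 = 1/999.
Require 0.2ⁿ ≤ 1/999 ÷ 7 = 1/6993.
0.2⁵ = 0.00032 is still above 1/6993 but 0.2⁶ = 1/15625 is at or below it, so n = 6.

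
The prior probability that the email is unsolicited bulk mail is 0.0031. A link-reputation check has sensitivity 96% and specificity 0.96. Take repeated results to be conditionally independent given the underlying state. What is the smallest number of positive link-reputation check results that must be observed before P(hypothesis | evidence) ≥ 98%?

Prior odds: 0.0031 ÷ 0.9969 = 31/9969.
False-positive rate = 1 − 0.96 = 0.04; likelihood ratio of a positive = 0.96/0.04 = 24.
Target odds: 0.98 ÷ 0.02 = 49.
Need (31/9969) × 24ⁿ ≥ 49, i.e. 24ⁿ ≥ 488481/31.
24³ = 13824 falls short of 488481/31 but 24⁴ = 331776 reaches it, so n = 4.

4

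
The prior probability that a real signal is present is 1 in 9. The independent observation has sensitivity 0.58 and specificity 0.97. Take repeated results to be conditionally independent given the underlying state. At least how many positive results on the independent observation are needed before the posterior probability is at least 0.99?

3

Prior odds: (1/9) ÷ (8/9) = 0.125.
False-positive rate = 1 − 0.97 = 0.03; likelihood ratio of a positive = 0.58/0.03 = 58/3.
Target odds: 0.99 ÷ 0.01 = 99.
Need 0.125 × (58/3)ⁿ ≥ 99, i.e. (58/3)ⁿ ≥ 792.
(58/3)² = 3364/9 falls short of 792 but (58/3)³ = 195112/27 reaches it, so n = 3.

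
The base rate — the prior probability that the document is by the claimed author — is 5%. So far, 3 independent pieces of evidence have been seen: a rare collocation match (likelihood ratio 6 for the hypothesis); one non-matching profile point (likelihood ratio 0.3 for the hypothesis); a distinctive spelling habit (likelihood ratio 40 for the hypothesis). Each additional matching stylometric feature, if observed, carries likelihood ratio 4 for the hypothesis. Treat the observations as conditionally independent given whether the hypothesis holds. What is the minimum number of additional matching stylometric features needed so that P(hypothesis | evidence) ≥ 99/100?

Prior odds = 0.05/0.95 = 1/19.
Combined Bayes factor of the evidence already in hand = 6 × 0.3 × 40 = 72.
Odds after that evidence = (1/19) × 72 = 72/19.
Target odds = 0.99/0.01 = 99.
Need 4ⁿ ≥ 99 ÷ (72/19) = 26.125.
4² = 16 falls short of 26.125 but 4³ = 64 reaches it, so n = 3.

3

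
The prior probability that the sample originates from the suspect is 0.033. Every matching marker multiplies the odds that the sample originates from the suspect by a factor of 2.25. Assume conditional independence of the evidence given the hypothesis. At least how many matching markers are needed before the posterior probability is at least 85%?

7

Prior odds: 0.033 ÷ 0.967 = 33/967.
Likelihood ratio per matching marker = 2.25.
Target odds: 0.85 ÷ 0.15 = 17/3.
Require 2.25ⁿ ≥ 17/3 ÷ (33/967) = 16439/99.
2.25⁶ = 531441/4096 falls short of 16439/99 but 2.25⁷ = 4782969/16384 reaches it, so n = 7.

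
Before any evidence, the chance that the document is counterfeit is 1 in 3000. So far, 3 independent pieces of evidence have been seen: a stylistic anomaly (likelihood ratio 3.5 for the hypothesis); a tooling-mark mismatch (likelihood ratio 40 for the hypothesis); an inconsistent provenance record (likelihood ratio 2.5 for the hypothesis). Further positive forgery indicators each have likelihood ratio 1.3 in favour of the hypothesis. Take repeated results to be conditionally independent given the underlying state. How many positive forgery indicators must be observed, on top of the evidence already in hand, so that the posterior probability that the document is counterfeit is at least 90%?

Prior odds = (1/3000)/(2999/3000) = 1/2999.
Combined Bayes factor of the evidence already in hand = 3.5 × 40 × 2.5 = 350.
Odds after that evidence = (1/2999) × 350 = 350/2999.
Target odds = 0.9/0.1 = 9.
Need 1.3ⁿ ≥ 9 ÷ (350/2999) = 26991/350.
1.3¹⁶ ≈66.5417 falls short of 26991/350 but 1.3¹⁷ ≈86.5042 reaches it, so n = 17.

17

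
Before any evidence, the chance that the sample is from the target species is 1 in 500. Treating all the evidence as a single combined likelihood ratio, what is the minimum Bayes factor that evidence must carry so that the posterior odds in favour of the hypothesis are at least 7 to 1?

3493

Prior odds = 0.002/0.998 = 1/499.
Target odds = 7.
Required Bayes factor = 7 ÷ (1/499) = 3493.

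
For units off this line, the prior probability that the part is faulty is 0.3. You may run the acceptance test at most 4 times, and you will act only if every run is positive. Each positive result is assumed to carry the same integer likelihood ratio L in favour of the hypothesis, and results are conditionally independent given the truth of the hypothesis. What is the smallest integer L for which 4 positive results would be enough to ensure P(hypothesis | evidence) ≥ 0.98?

Prior odds = 0.3/0.7 = 3/7.
Target odds = 0.98/0.02 = 49.
Need L⁴ ≥ 49 ÷ (3/7) = 343/3.
3⁴ = 81 < 343/3 ≤ 256 = 4⁴, so L = 4.

4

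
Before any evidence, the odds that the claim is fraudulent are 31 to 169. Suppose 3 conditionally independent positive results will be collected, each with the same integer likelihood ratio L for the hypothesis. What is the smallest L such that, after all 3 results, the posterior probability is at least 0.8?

Prior odds = 31/169.
Target odds = 0.8/0.2 = 4.
Need L³ ≥ 4 ÷ (31/169) = 676/31.
2³ = 8 < 676/31 ≤ 27 = 3³, so L = 3.

3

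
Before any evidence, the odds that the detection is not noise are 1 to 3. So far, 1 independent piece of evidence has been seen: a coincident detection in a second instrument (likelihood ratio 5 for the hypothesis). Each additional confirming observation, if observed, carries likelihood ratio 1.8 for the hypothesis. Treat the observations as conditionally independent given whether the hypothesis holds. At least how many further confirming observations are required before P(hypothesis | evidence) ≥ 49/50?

Prior odds = 1/3.
Bayes factor of the evidence already in hand = 5.
Odds after that evidence = (1/3) × 5 = 5/3.
Target odds = 0.98/0.02 = 49.
Need 1.8ⁿ ≥ 49 ÷ (5/3) = 29.4.
1.8⁵ = 18.89568 falls short of 29.4 but 1.8⁶ = 531441/15625 reaches it, so n = 6.

6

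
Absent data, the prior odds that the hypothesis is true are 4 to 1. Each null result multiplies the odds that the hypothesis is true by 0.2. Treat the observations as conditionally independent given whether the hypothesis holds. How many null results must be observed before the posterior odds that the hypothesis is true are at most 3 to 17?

Prior odds = 4.
Likelihood ratio per null result = 0.2.
Target odds = 3/17.
Need 4 × 0.2ⁿ ≤ 3/17, i.e. 0.2ⁿ ≤ 3/68.
0.2¹ = 0.2 is still above 3/68 but 0.2² = 0.04 is at or below it, so n = 2.

2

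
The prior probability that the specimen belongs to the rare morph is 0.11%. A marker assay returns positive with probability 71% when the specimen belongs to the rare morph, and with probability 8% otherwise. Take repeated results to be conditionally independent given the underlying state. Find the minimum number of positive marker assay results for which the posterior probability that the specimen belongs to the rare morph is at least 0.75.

4

Prior odds: 0.0011 ÷ 0.9989 = 11/9989.
Likelihood ratio of a positive result = 0.71/0.08 = 8.875.
Target odds: 0.75 ÷ 0.25 = 3.
Need (11/9989) × 8.875ⁿ ≥ 3, i.e. 8.875ⁿ ≥ 29967/11.
8.875³ = 357911/512 falls short of 29967/11 but 8.875⁴ = 25411681/4096 reaches it, so n = 4.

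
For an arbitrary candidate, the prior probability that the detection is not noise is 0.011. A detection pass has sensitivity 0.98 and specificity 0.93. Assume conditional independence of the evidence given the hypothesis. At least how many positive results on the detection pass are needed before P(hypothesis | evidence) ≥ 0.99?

4

Prior odds: 0.011 ÷ 0.989 = 11/989.
False-positive rate = 1 − 0.93 = 0.07; likelihood ratio of a positive = 0.98/0.07 = 14.
Target posterior odds = 0.99/0.01 = 99.
Require 14ⁿ ≥ 99 ÷ (11/989) = 8901.
14³ = 2744 falls short of 8901 but 14⁴ = 38416 reaches it, so n = 4.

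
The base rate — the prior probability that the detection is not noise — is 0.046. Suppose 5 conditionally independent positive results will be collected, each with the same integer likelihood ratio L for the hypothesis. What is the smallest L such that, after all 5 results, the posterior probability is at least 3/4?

3

Prior odds = 0.046/0.954 = 23/477.
Target odds = 0.75/0.25 = 3.
Need L⁵ ≥ 3 ÷ (23/477) = 1431/23.
2⁵ = 32 < 1431/23 ≤ 243 = 3⁵, so L = 3.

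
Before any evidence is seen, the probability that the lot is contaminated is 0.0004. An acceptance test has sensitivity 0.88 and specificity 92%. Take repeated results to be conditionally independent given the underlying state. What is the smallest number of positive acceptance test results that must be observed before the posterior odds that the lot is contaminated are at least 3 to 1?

4

Prior odds: 0.0004 ÷ 0.9996 = 1/2499.
False-positive rate = 1 − 0.92 = 0.08; likelihood ratio of a positive = 0.88/0.08 = 11.
Target odds = 3.
Require 11ⁿ ≥ 3 ÷ (1/2499) = 7497.
11³ = 1331 falls short of 7497 but 11⁴ = 14641 reaches it, so n = 4.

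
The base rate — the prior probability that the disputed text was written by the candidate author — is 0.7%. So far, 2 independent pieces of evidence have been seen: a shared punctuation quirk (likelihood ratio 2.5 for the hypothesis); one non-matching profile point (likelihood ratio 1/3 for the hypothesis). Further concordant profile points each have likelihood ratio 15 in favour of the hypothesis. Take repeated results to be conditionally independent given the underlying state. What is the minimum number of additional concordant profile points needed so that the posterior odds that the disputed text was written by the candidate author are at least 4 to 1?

Prior odds = 0.007/0.993 = 7/993.
Combined Bayes factor of the evidence already in hand = 2.5 × (1/3) = 5/6.
Odds after that evidence = (7/993) × 5/6 = 35/5958.
Target odds = 4.
Need 15ⁿ ≥ 4 ÷ (35/5958) = 23832/35.
15² = 225 falls short of 23832/35 but 15³ = 3375 reaches it, so n = 3.

3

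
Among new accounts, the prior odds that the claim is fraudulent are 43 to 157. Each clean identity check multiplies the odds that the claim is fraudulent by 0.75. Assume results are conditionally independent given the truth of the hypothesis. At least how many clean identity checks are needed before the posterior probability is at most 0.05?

6

Prior odds = 43/157.
Likelihood ratio per clean identity check = 0.75.
Target posterior odds = 0.05/0.95 = 1/19.
Require 0.75ⁿ ≤ 1/19 ÷ (43/157) = 157/817.
0.75⁵ = 243/1024 is still above 157/817 but 0.75⁶ = 729/4096 is at or below it, so n = 6.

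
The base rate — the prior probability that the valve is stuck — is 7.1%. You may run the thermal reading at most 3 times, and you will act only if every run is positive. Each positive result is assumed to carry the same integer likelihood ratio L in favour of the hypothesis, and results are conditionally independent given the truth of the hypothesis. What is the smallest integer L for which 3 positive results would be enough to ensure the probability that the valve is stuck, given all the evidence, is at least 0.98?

Prior odds = 0.071/0.929 = 71/929.
Target odds = 0.98/0.02 = 49.
Need L³ ≥ 49 ÷ (71/929) = 45521/71.
8³ = 512 < 45521/71 ≤ 729 = 9³, so L = 9.

9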